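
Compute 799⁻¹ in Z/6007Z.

2278

Apply the Euclidean algorithm and back-substitute:
6007 = 7×799 + 414
799 = 1×414 + 385
414 = 1×385 + 29
385 = 13×29 + 8
29 = 3×8 + 5
8 = 1×5 + 3
5 = 1×3 + 2
3 = 1×2 + 1
2 = 2×1 + 0
gcd(799, 6007) = 1, so the inverse exists.
Back-substitute for 1:
1 = 1×3 − 1×2
  = −1×5 + 2×3
  = 2×8 − 3×5
  = −3×29 + 11×8
  = 11×385 − 146×29
  = −146×414 + 157×385
  = 157×799 − 303×414
  = −303×6007 + 2278×799
So 799⁻¹ ≡ 2278 (mod 6007).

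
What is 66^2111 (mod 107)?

15

2111 in binary is 100000111111, i.e. 2111 = 2048 + 32 + 16 + 8 + 4 + 2 + 1.
66^1 ≡ 66 (mod 107)
66^2 ≡ 66^2 = 4356 ≡ 76 (mod 107)
66^4 ≡ 76^2 = 5776 ≡ 105 (mod 107)
66^8 ≡ 105^2 = 11025 ≡ 4 (mod 107)
66^16 ≡ 4^2 = 16 (mod 107)
66^32 ≡ 16^2 = 256 ≡ 42 (mod 107)
66^64 ≡ 42^2 = 1764 ≡ 52 (mod 107)
66^128 ≡ 52^2 = 2704 ≡ 29 (mod 107)
66^256 ≡ 29^2 = 841 ≡ 92 (mod 107)
66^512 ≡ 92^2 = 8464 ≡ 11 (mod 107)
66^1024 ≡ 11^2 = 121 ≡ 14 (mod 107)
66^2048 ≡ 14^2 = 196 ≡ 89 (mod 107)
66^2111 = 66^2048 * 66^32 * 66^16 * 66^8 * 66^4 * 66^2 * 66^1 ≡ 89 * 42 * 16 * 4 * 105 * 76 * 66 (mod 107).
Accumulate the product:
89 * 42 = 3738 ≡ 100
100 * 16 = 1600 ≡ 102
102 * 4 = 408 ≡ 87
87 * 105 = 9135 ≡ 40
40 * 76 = 3040 ≡ 44
44 * 66 = 2904 ≡ 15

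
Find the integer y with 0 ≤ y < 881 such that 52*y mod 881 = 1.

Apply the Euclidean algorithm and back-substitute:
881 = 16*52 + 49
52 = 1*49 + 3
49 = 16*3 + 1
3 = 3*1 + 0
gcd(52, 881) = 1, so the inverse exists.
Back-substitute for 1:
1 = 1*49 − 16*3
  = −16*52 + 17*49
  = 17*881 − 288*52
So 52⁻¹ ≡ −288 ≡ 593 (mod 881).

593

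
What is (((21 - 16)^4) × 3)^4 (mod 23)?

13

21 - 16 = 5
(5)^4 ≡ 4 (mod 23)
4 × 3 = 12
(12)^4 ≡ 13 (mod 23)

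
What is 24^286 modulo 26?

10

286 in binary is 100011110, i.e. 286 = 256 + 16 + 8 + 4 + 2.
24^1 ≡ 24 (mod 26)
24^2 ≡ 24^2 = 576 ≡ 4 (mod 26)
24^4 ≡ 4^2 = 16 (mod 26)
24^8 ≡ 16^2 = 256 ≡ 22 (mod 26)
24^16 ≡ 22^2 = 484 ≡ 16 (mod 26)
24^32 ≡ 16^2 = 256 ≡ 22 (mod 26)
24^64 ≡ 22^2 = 484 ≡ 16 (mod 26)
24^128 ≡ 16^2 = 256 ≡ 22 (mod 26)
24^256 ≡ 22^2 = 484 ≡ 16 (mod 26)
24^286 = 24^256 · 24^16 · 24^8 · 24^4 · 24^2 ≡ 16 · 16 · 22 · 16 · 4 (mod 26).
Accumulate the product:
16 · 16 = 256 ≡ 22
22 · 22 = 484 ≡ 16
16 · 16 = 256 ≡ 22
22 · 4 = 88 ≡ 10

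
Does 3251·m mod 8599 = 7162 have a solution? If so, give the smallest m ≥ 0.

gcd(3251, 8599) = 1, so a unique solution mod 8599 exists.
3251⁻¹ ≡ 5298 (mod 8599).
m ≡ 5298·7162 ≡ 5488 (mod 8599).

5488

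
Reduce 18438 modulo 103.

18438 = 179·103 + 1, so 18438 ≡ 1 (mod 103).

1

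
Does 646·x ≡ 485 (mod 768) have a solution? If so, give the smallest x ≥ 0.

no solution

gcd(646, 768) = 2, and 2 does not divide 485.
So the congruence has no solution.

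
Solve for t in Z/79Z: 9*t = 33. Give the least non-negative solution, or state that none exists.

30

gcd(9, 79) = 1, so a unique solution mod 79 exists.
9⁻¹ ≡ 44 (mod 79).
t ≡ 44*33 ≡ 30 (mod 79).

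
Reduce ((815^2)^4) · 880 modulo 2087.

788

(815)^2 ≡ 559 (mod 2087)
(559)^4 ≡ 276 (mod 2087)
276 · 880 = 242880 ≡ 788 (mod 2087)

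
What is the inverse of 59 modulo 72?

11

Run the extended Euclidean algorithm:
72 = 1×59 + 13
59 = 4×13 + 7
13 = 1×7 + 6
7 = 1×6 + 1
6 = 6×1 + 0
gcd(59, 72) = 1, so the inverse exists.
Back-substitute for 1:
1 = 1×7 − 1×6
  = −1×13 + 2×7
  = 2×59 − 9×13
  = −9×72 + 11×59
So 59⁻¹ ≡ 11 (mod 72).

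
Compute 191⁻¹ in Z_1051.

1040

1051 = 5·191 + 96
191 = 1·96 + 95
96 = 1·95 + 1
95 = 95·1 + 0
gcd(191, 1051) = 1, so the inverse exists.
Bézout: 1 = 2·1051 − 11·191.
So 191⁻¹ ≡ −11 ≡ 1040 (mod 1051).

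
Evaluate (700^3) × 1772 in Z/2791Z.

(700)^3 ≡ 55 (mod 2791)
55 × 1772 = 97460 ≡ 2566 (mod 2791)

2566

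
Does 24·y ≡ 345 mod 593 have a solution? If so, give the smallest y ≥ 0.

385

gcd(24, 593) = 1, so a unique solution mod 593 exists.
24⁻¹ ≡ 173 (mod 593).
y ≡ 173·345 ≡ 385 (mod 593).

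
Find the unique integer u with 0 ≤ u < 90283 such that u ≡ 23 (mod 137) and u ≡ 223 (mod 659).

137⁻¹ mod 659: 137*279 ≡ 1 (mod 659), so 137⁻¹ ≡ 279.
u = 23 + 137*((223 − 23)*279 mod 659) = 23 + 137*444 = 60851.

60851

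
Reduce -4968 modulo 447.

396

-4968 = -12×447 + 396, so -4968 ≡ 396 (mod 447).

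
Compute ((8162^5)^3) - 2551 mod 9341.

3169

(8162)^5 ≡ 4939 (mod 9341)
(4939)^3 ≡ 5720 (mod 9341)
5720 - 2551 = 3169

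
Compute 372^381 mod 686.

330

Using repeated squaring:
372^1 ≡ 372 (mod 686)
372^2 ≡ 372^2 = 138384 ≡ 498 (mod 686)
372^4 ≡ 498^2 = 248004 ≡ 358 (mod 686)
372^8 ≡ 358^2 = 128164 ≡ 568 (mod 686)
372^16 ≡ 568^2 = 322624 ≡ 204 (mod 686)
372^32 ≡ 204^2 = 41616 ≡ 456 (mod 686)
372^64 ≡ 456^2 = 207936 ≡ 78 (mod 686)
372^128 ≡ 78^2 = 6084 ≡ 596 (mod 686)
372^256 ≡ 596^2 = 355216 ≡ 554 (mod 686)
372^381 = 372^256 · 372^64 · 372^32 · 372^16 · 372^8 · 372^4 · 372^1 ≡ 554 · 78 · 456 · 204 · 568 · 358 · 372 (mod 686).
Accumulate the product:
554 · 78 = 43212 ≡ 680
680 · 456 = 310080 ≡ 8
8 · 204 = 1632 ≡ 260
260 · 568 = 147680 ≡ 190
190 · 358 = 68020 ≡ 106
106 · 372 = 39432 ≡ 330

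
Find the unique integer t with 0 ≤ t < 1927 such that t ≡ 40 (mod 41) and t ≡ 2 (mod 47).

942

41⁻¹ mod 47: 41·39 ≡ 1 (mod 47), so 41⁻¹ ≡ 39.
t = 40 + 41·((2 − 40)·39 mod 47) = 40 + 41·22 = 942.
Check: 942 mod 41 = 40, 942 mod 47 = 2. ✓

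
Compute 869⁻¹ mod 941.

379

941 = 1*869 + 72
869 = 12*72 + 5
72 = 14*5 + 2
5 = 2*2 + 1
2 = 2*1 + 0
gcd(869, 941) = 1, so the inverse exists.
Back-substitute for 1:
1 = 1*5 − 2*2
  = −2*72 + 29*5
  = 29*869 − 350*72
  = −350*941 + 379*869
So 869⁻¹ ≡ 379 (mod 941).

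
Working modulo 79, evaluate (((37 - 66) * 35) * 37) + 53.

37 - 66 = -29 ≡ 50 (mod 79)
50 * 35 = 1750 ≡ 12 (mod 79)
12 * 37 = 444 ≡ 49 (mod 79)
49 + 53 = 102 ≡ 23 (mod 79)

23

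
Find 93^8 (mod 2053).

1600

93^1 ≡ 93 (mod 2053)
93^2 ≡ 93^2 = 8649 ≡ 437 (mod 2053)
93^4 ≡ 437^2 = 190969 ≡ 40 (mod 2053)
93^8 ≡ 40^2 = 1600 (mod 2053)
So 93^8 ≡ 1600 (mod 2053).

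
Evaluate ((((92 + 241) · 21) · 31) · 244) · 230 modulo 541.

92 + 241 = 333
333 · 21 = 6993 ≡ 501 (mod 541)
501 · 31 = 15531 ≡ 383 (mod 541)
383 · 244 = 93452 ≡ 400 (mod 541)
400 · 230 = 92000 ≡ 30 (mod 541)

30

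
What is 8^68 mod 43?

41

68 in binary is 1000100, i.e. 68 = 64 + 4.
8^1 ≡ 8 (mod 43)
8^2 ≡ 8^2 = 64 ≡ 21 (mod 43)
8^4 ≡ 21^2 = 441 ≡ 11 (mod 43)
8^8 ≡ 11^2 = 121 ≡ 35 (mod 43)
8^16 ≡ 35^2 = 1225 ≡ 21 (mod 43)
8^32 ≡ 21^2 = 441 ≡ 11 (mod 43)
8^64 ≡ 11^2 = 121 ≡ 35 (mod 43)
8^68 = 8^64 · 8^4 ≡ 35 · 11 (mod 43).
35 · 11 = 385 ≡ 41 (mod 43).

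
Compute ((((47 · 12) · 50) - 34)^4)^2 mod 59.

16

47 · 12 = 564 ≡ 33 (mod 59)
33 · 50 = 1650 ≡ 57 (mod 59)
57 - 34 = 23
(23)^4 ≡ 4 (mod 59)
(4)^2 ≡ 16 (mod 59)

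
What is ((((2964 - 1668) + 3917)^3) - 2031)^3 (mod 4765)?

2871

2964 - 1668 = 1296
1296 + 3917 = 5213 ≡ 448 (mod 4765)
(448)^3 ≡ 4607 (mod 4765)
4607 - 2031 = 2576
(2576)^3 ≡ 2871 (mod 4765)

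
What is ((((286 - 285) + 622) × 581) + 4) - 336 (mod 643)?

265

286 - 285 = 1
1 + 622 = 623
623 × 581 = 361963 ≡ 597 (mod 643)
597 + 4 = 601
601 - 336 = 265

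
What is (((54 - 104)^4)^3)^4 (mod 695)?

55

54 - 104 = -50 ≡ 645 (mod 695)
(645)^4 ≡ 560 (mod 695)
(560)^3 ≡ 620 (mod 695)
(620)^4 ≡ 55 (mod 695)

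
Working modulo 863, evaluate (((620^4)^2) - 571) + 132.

(620)^4 ≡ 323 (mod 863)
(323)^2 ≡ 769 (mod 863)
769 - 571 = 198
198 + 132 = 330

330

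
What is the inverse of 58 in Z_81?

7

Apply the Euclidean algorithm and back-substitute:
81 = 1·58 + 23
58 = 2·23 + 12
23 = 1·12 + 11
12 = 1·11 + 1
11 = 11·1 + 0
gcd(58, 81) = 1, so the inverse exists.
Back-substitute for 1:
1 = 1·12 − 1·11
  = −1·23 + 2·12
  = 2·58 − 5·23
  = −5·81 + 7·58
So 58⁻¹ ≡ 7 (mod 81).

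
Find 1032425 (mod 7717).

1032425 = 133·7717 + 6064, so 1032425 ≡ 6064 (mod 7717).

6064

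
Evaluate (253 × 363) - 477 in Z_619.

253 × 363 = 91839 ≡ 227 (mod 619)
227 - 477 = -250 ≡ 369 (mod 619)

369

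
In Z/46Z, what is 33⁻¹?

7

46 = 1·33 + 13
33 = 2·13 + 7
13 = 1·7 + 6
7 = 1·6 + 1
6 = 6·1 + 0
gcd(33, 46) = 1, so the inverse exists.
Bézout: 1 = −5·46 + 7·33.
So 33⁻¹ ≡ 7 (mod 46).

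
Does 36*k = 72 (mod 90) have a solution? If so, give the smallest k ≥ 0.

2

gcd(36, 90) = 18, and 18 | 72, so solutions exist.
Divide through by 18: 2*k mod 5 = 4.
2⁻¹ ≡ 3 (mod 5).
k ≡ 3*4 ≡ 2 (mod 5).
The smallest non-negative solution is k = 2.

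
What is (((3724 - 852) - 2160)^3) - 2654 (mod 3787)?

3724 - 852 = 2872
2872 - 2160 = 712
(712)^3 ≡ 1371 (mod 3787)
1371 - 2654 = -1283 ≡ 2504 (mod 3787)

2504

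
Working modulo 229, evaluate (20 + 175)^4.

121

20 + 175 = 195
(195)^4 ≡ 121 (mod 229)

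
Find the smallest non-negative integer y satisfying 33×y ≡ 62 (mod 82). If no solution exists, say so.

gcd(33, 82) = 1, so a unique solution mod 82 exists.
33⁻¹ ≡ 5 (mod 82).
y ≡ 5×62 ≡ 64 (mod 82).

64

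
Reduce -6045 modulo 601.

-6045 = -11×601 + 566, so -6045 ≡ 566 (mod 601).

566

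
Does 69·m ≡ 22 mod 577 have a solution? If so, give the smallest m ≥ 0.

293

gcd(69, 577) = 1, so a unique solution mod 577 exists.
69⁻¹ ≡ 92 (mod 577).
m ≡ 92·22 ≡ 293 (mod 577).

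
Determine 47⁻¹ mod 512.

207

By the extended Euclidean algorithm:
512 = 10*47 + 42
47 = 1*42 + 5
42 = 8*5 + 2
5 = 2*2 + 1
2 = 2*1 + 0
gcd(47, 512) = 1, so the inverse exists.
Bézout: 1 = −19*512 + 207*47.
So 47⁻¹ ≡ 207 (mod 512).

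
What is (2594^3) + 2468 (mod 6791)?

1347

(2594)^3 ≡ 5670 (mod 6791)
5670 + 2468 = 8138 ≡ 1347 (mod 6791)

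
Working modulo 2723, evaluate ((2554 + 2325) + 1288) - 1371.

2554 + 2325 = 4879 ≡ 2156 (mod 2723)
2156 + 1288 = 3444 ≡ 721 (mod 2723)
721 - 1371 = -650 ≡ 2073 (mod 2723)

2073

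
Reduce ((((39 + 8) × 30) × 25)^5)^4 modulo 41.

39 + 8 = 47 ≡ 6 (mod 41)
6 × 30 = 180 ≡ 16 (mod 41)
16 × 25 = 400 ≡ 31 (mod 41)
(31)^5 ≡ 40 (mod 41)
(40)^4 ≡ 1 (mod 41)

1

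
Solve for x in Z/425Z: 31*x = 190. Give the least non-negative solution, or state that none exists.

390

gcd(31, 425) = 1, so a unique solution mod 425 exists.
31⁻¹ ≡ 96 (mod 425).
x ≡ 96*190 ≡ 390 (mod 425).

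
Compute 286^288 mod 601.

Using repeated squaring:
286^1 ≡ 286 (mod 601)
286^2 ≡ 286^2 = 81796 ≡ 60 (mod 601)
286^4 ≡ 60^2 = 3600 ≡ 595 (mod 601)
286^8 ≡ 595^2 = 354025 ≡ 36 (mod 601)
286^16 ≡ 36^2 = 1296 ≡ 94 (mod 601)
286^32 ≡ 94^2 = 8836 ≡ 422 (mod 601)
286^64 ≡ 422^2 = 178084 ≡ 188 (mod 601)
286^128 ≡ 188^2 = 35344 ≡ 486 (mod 601)
286^256 ≡ 486^2 = 236196 ≡ 3 (mod 601)
286^288 = 286^256 × 286^32 ≡ 3 × 422 (mod 601).
3 × 422 = 1266 ≡ 64 (mod 601).

64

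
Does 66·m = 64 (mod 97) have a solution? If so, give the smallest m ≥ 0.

gcd(66, 97) = 1, so a unique solution mod 97 exists.
66⁻¹ ≡ 25 (mod 97).
m ≡ 25·64 ≡ 48 (mod 97).

48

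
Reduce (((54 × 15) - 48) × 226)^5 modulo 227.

54 × 15 = 810 ≡ 129 (mod 227)
129 - 48 = 81
81 × 226 = 18306 ≡ 146 (mod 227)
(146)^5 ≡ 67 (mod 227)

67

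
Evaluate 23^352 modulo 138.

115

By square-and-multiply:
352 in binary is 101100000, i.e. 352 = 256 + 64 + 32.
23^1 ≡ 23 (mod 138)
23^2 ≡ 23^2 = 529 ≡ 115 (mod 138)
23^4 ≡ 115^2 = 13225 ≡ 115 (mod 138)
23^8 ≡ 115^2 = 13225 ≡ 115 (mod 138)
23^16 ≡ 115^2 = 13225 ≡ 115 (mod 138)
23^32 ≡ 115^2 = 13225 ≡ 115 (mod 138)
23^64 ≡ 115^2 = 13225 ≡ 115 (mod 138)
23^128 ≡ 115^2 = 13225 ≡ 115 (mod 138)
23^256 ≡ 115^2 = 13225 ≡ 115 (mod 138)
23^352 = 23^256 * 23^64 * 23^32 ≡ 115 * 115 * 115 (mod 138).
Accumulate the product:
115 * 115 = 13225 ≡ 115
115 * 115 = 13225 ≡ 115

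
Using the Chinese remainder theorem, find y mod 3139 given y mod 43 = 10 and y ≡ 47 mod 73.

43⁻¹ mod 73: 43*17 ≡ 1 (mod 73), so 43⁻¹ ≡ 17.
y = 10 + 43*((47 − 10)*17 mod 73) = 10 + 43*45 = 1945.

1945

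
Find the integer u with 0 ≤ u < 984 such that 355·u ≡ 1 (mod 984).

By the extended Euclidean algorithm:
984 = 2*355 + 274
355 = 1*274 + 81
274 = 3*81 + 31
81 = 2*31 + 19
31 = 1*19 + 12
19 = 1*12 + 7
12 = 1*7 + 5
7 = 1*5 + 2
5 = 2*2 + 1
2 = 2*1 + 0
gcd(355, 984) = 1, so the inverse exists.
Back-substitute for 1:
1 = 1*5 − 2*2
  = −2*7 + 3*5
  = 3*12 − 5*7
  = −5*19 + 8*12
  = 8*31 − 13*19
  = −13*81 + 34*31
  = 34*274 − 115*81
  = −115*355 + 149*274
  = 149*984 − 413*355
So 355⁻¹ ≡ −413 ≡ 571 (mod 984).

571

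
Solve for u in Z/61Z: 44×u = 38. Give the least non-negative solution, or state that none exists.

48

gcd(44, 61) = 1, so a unique solution mod 61 exists.
44⁻¹ ≡ 43 (mod 61).
u ≡ 43×38 ≡ 48 (mod 61).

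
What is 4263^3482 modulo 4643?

3482 in binary is 110110011010, i.e. 3482 = 2048 + 1024 + 256 + 128 + 16 + 8 + 2.
4263^1 ≡ 4263 (mod 4643)
4263^2 ≡ 4263^2 = 18173169 ≡ 467 (mod 4643)
4263^4 ≡ 467^2 = 218089 ≡ 4511 (mod 4643)
4263^8 ≡ 4511^2 = 20349121 ≡ 3495 (mod 4643)
4263^16 ≡ 3495^2 = 12215025 ≡ 3935 (mod 4643)
4263^32 ≡ 3935^2 = 15484225 ≡ 4463 (mod 4643)
4263^64 ≡ 4463^2 = 19918369 ≡ 4542 (mod 4643)
4263^128 ≡ 4542^2 = 20629764 ≡ 915 (mod 4643)
4263^256 ≡ 915^2 = 837225 ≡ 1485 (mod 4643)
4263^512 ≡ 1485^2 = 2205225 ≡ 4443 (mod 4643)
4263^1024 ≡ 4443^2 = 19740249 ≡ 2856 (mod 4643)
4263^2048 ≡ 2856^2 = 8156736 ≡ 3628 (mod 4643)
4263^3482 = 4263^2048 * 4263^1024 * 4263^256 * 4263^128 * 4263^16 * 4263^8 * 4263^2 ≡ 3628 * 2856 * 1485 * 915 * 3935 * 3495 * 467 (mod 4643).
Accumulate the product:
3628 * 2856 = 10361568 ≡ 3035
3035 * 1485 = 4506975 ≡ 3265
3265 * 915 = 2987475 ≡ 2026
2026 * 3935 = 7972310 ≡ 279
279 * 3495 = 975105 ≡ 75
75 * 467 = 35025 ≡ 2524

2524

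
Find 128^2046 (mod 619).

2046 in binary is 11111111110, i.e. 2046 = 1024 + 512 + 256 + 128 + 64 + 32 + 16 + 8 + 4 + 2.
128^1 ≡ 128 (mod 619)
128^2 ≡ 128^2 = 16384 ≡ 290 (mod 619)
128^4 ≡ 290^2 = 84100 ≡ 535 (mod 619)
128^8 ≡ 535^2 = 286225 ≡ 247 (mod 619)
128^16 ≡ 247^2 = 61009 ≡ 347 (mod 619)
128^32 ≡ 347^2 = 120409 ≡ 323 (mod 619)
128^64 ≡ 323^2 = 104329 ≡ 337 (mod 619)
128^128 ≡ 337^2 = 113569 ≡ 292 (mod 619)
128^256 ≡ 292^2 = 85264 ≡ 461 (mod 619)
128^512 ≡ 461^2 = 212521 ≡ 204 (mod 619)
128^1024 ≡ 204^2 = 41616 ≡ 143 (mod 619)
128^2046 = 128^1024 · 128^512 · 128^256 · 128^128 · 128^64 · 128^32 · 128^16 · 128^8 · 128^4 · 128^2 ≡ 143 · 204 · 461 · 292 · 337 · 323 · 347 · 247 · 535 · 290 (mod 619).
Accumulate the product:
143 · 204 = 29172 ≡ 79
79 · 461 = 36419 ≡ 517
517 · 292 = 150964 ≡ 547
547 · 337 = 184339 ≡ 496
496 · 323 = 160208 ≡ 506
506 · 347 = 175582 ≡ 405
405 · 247 = 100035 ≡ 376
376 · 535 = 201160 ≡ 604
604 · 290 = 175160 ≡ 602

602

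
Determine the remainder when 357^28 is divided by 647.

377

By square-and-multiply:
357^1 ≡ 357 (mod 647)
357^2 ≡ 357^2 = 127449 ≡ 637 (mod 647)
357^4 ≡ 637^2 = 405769 ≡ 100 (mod 647)
357^8 ≡ 100^2 = 10000 ≡ 295 (mod 647)
357^16 ≡ 295^2 = 87025 ≡ 327 (mod 647)
357^28 = 357^16 · 357^8 · 357^4 ≡ 327 · 295 · 100 (mod 647).
Accumulate the product:
327 · 295 = 96465 ≡ 62
62 · 100 = 6200 ≡ 377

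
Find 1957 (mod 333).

292

1957 = 5·333 + 292, so 1957 ≡ 292 (mod 333).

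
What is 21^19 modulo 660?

By square-and-multiply:
19 in binary is 10011, i.e. 19 = 16 + 2 + 1.
21^1 ≡ 21 (mod 660)
21^2 ≡ 21^2 = 441 (mod 660)
21^4 ≡ 441^2 = 194481 ≡ 441 (mod 660)
21^8 ≡ 441^2 = 194481 ≡ 441 (mod 660)
21^16 ≡ 441^2 = 194481 ≡ 441 (mod 660)
21^19 = 21^16 · 21^2 · 21^1 ≡ 441 · 441 · 21 (mod 660).
Accumulate the product:
441 · 441 = 194481 ≡ 441
441 · 21 = 9261 ≡ 21

21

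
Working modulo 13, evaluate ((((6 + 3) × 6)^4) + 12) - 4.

6 + 3 = 9
9 × 6 = 54 ≡ 2 (mod 13)
(2)^4 ≡ 3 (mod 13)
3 + 12 = 15 ≡ 2 (mod 13)
2 - 4 = -2 ≡ 11 (mod 13)

11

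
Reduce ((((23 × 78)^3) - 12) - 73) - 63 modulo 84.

56

23 × 78 = 1794 ≡ 30 (mod 84)
(30)^3 ≡ 36 (mod 84)
36 - 12 = 24
24 - 73 = -49 ≡ 35 (mod 84)
35 - 63 = -28 ≡ 56 (mod 84)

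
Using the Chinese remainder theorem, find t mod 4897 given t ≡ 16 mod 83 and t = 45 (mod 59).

3585

83⁻¹ mod 59: 83*32 ≡ 1 (mod 59), so 83⁻¹ ≡ 32.
t = 16 + 83*((45 − 16)*32 mod 59) = 16 + 83*43 = 3585.
Check: 3585 mod 83 = 16, 3585 mod 59 = 45. ✓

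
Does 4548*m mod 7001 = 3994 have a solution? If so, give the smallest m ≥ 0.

gcd(4548, 7001) = 1, so a unique solution mod 7001 exists.
4548⁻¹ ≡ 528 (mod 7001).
m ≡ 528*3994 ≡ 1531 (mod 7001).

1531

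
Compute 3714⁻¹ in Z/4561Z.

4561 = 1×3714 + 847
3714 = 4×847 + 326
847 = 2×326 + 195
326 = 1×195 + 131
195 = 1×131 + 64
131 = 2×64 + 3
64 = 21×3 + 1
3 = 3×1 + 0
gcd(3714, 4561) = 1, so the inverse exists.
Back-substitute for 1:
1 = 1×64 − 21×3
  = −21×131 + 43×64
  = 43×195 − 64×131
  = −64×326 + 107×195
  = 107×847 − 278×326
  = −278×3714 + 1219×847
  = 1219×4561 − 1497×3714
So 3714⁻¹ ≡ −1497 ≡ 3064 (mod 4561).

3064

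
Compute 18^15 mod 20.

15 in binary is 1111, i.e. 15 = 8 + 4 + 2 + 1.
18^1 ≡ 18 (mod 20)
18^2 ≡ 18^2 = 324 ≡ 4 (mod 20)
18^4 ≡ 4^2 = 16 (mod 20)
18^8 ≡ 16^2 = 256 ≡ 16 (mod 20)
18^15 = 18^8 × 18^4 × 18^2 × 18^1 ≡ 16 × 16 × 4 × 18 (mod 20).
Accumulate the product:
16 × 16 = 256 ≡ 16
16 × 4 = 64 ≡ 4
4 × 18 = 72 ≡ 12

12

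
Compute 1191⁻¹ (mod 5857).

By the extended Euclidean algorithm:
5857 = 4*1191 + 1093
1191 = 1*1093 + 98
1093 = 11*98 + 15
98 = 6*15 + 8
15 = 1*8 + 7
8 = 1*7 + 1
7 = 7*1 + 0
gcd(1191, 5857) = 1, so the inverse exists.
Back-substitute for 1:
1 = 1*8 − 1*7
  = −1*15 + 2*8
  = 2*98 − 13*15
  = −13*1093 + 145*98
  = 145*1191 − 158*1093
  = −158*5857 + 777*1191
So 1191⁻¹ ≡ 777 (mod 5857).

777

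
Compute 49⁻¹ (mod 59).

53

Apply the Euclidean algorithm and back-substitute:
59 = 1*49 + 10
49 = 4*10 + 9
10 = 1*9 + 1
9 = 9*1 + 0
gcd(49, 59) = 1, so the inverse exists.
Back-substitute for 1:
1 = 1*10 − 1*9
  = −1*49 + 5*10
  = 5*59 − 6*49
So 49⁻¹ ≡ −6 ≡ 53 (mod 59).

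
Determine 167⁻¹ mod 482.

Apply the Euclidean algorithm and back-substitute:
482 = 2×167 + 148
167 = 1×148 + 19
148 = 7×19 + 15
19 = 1×15 + 4
15 = 3×4 + 3
4 = 1×3 + 1
3 = 3×1 + 0
gcd(167, 482) = 1, so the inverse exists.
Bézout: 1 = −44×482 + 127×167.
So 167⁻¹ ≡ 127 (mod 482).

127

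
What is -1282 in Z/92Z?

-1282 = -14×92 + 6, so -1282 ≡ 6 (mod 92).

6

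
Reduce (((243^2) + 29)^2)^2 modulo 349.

196

(243)^2 ≡ 68 (mod 349)
68 + 29 = 97
(97)^2 ≡ 335 (mod 349)
(335)^2 ≡ 196 (mod 349)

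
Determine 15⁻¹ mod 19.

Apply the Euclidean algorithm and back-substitute:
19 = 1×15 + 4
15 = 3×4 + 3
4 = 1×3 + 1
3 = 3×1 + 0
gcd(15, 19) = 1, so the inverse exists.
Bézout: 1 = 4×19 − 5×15.
So 15⁻¹ ≡ −5 ≡ 14 (mod 19).

14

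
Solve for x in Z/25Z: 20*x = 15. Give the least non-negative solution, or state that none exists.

gcd(20, 25) = 5, and 5 | 15, so solutions exist.
Divide through by 5: 4*x mod 5 = 3.
4⁻¹ ≡ 4 (mod 5).
x ≡ 4*3 ≡ 2 (mod 5).
The smallest non-negative solution is x = 2.

2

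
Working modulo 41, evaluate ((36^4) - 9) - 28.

14

(36)^4 ≡ 10 (mod 41)
10 - 9 = 1
1 - 28 = -27 ≡ 14 (mod 41)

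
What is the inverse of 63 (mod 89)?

By the extended Euclidean algorithm:
89 = 1×63 + 26
63 = 2×26 + 11
26 = 2×11 + 4
11 = 2×4 + 3
4 = 1×3 + 1
3 = 3×1 + 0
gcd(63, 89) = 1, so the inverse exists.
Bézout: 1 = 17×89 − 24×63.
So 63⁻¹ ≡ −24 ≡ 65 (mod 89).

65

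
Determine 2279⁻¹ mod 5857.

2038

Run the extended Euclidean algorithm:
5857 = 2×2279 + 1299
2279 = 1×1299 + 980
1299 = 1×980 + 319
980 = 3×319 + 23
319 = 13×23 + 20
23 = 1×20 + 3
20 = 6×3 + 2
3 = 1×2 + 1
2 = 2×1 + 0
gcd(2279, 5857) = 1, so the inverse exists.
Bézout: 1 = −793×5857 + 2038×2279.
So 2279⁻¹ ≡ 2038 (mod 5857).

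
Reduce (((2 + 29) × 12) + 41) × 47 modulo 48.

19

2 + 29 = 31
31 × 12 = 372 ≡ 36 (mod 48)
36 + 41 = 77 ≡ 29 (mod 48)
29 × 47 = 1363 ≡ 19 (mod 48)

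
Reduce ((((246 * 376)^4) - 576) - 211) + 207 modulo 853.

246 * 376 = 92496 ≡ 372 (mod 853)
(372)^4 ≡ 819 (mod 853)
819 - 576 = 243
243 - 211 = 32
32 + 207 = 239

239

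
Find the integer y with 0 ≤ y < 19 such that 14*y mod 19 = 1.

15

By the extended Euclidean algorithm:
19 = 1*14 + 5
14 = 2*5 + 4
5 = 1*4 + 1
4 = 4*1 + 0
gcd(14, 19) = 1, so the inverse exists.
Back-substitute for 1:
1 = 1*5 − 1*4
  = −1*14 + 3*5
  = 3*19 − 4*14
So 14⁻¹ ≡ −4 ≡ 15 (mod 19).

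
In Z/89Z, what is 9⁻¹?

10

By the extended Euclidean algorithm:
89 = 9*9 + 8
9 = 1*8 + 1
8 = 8*1 + 0
gcd(9, 89) = 1, so the inverse exists.
Back-substitute for 1:
1 = 1*9 − 1*8
  = −1*89 + 10*9
So 9⁻¹ ≡ 10 (mod 89).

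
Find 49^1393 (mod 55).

4

Using repeated squaring:
1393 in binary is 10101110001, i.e. 1393 = 1024 + 256 + 64 + 32 + 16 + 1.
49^1 ≡ 49 (mod 55)
49^2 ≡ 49^2 = 2401 ≡ 36 (mod 55)
49^4 ≡ 36^2 = 1296 ≡ 31 (mod 55)
49^8 ≡ 31^2 = 961 ≡ 26 (mod 55)
49^16 ≡ 26^2 = 676 ≡ 16 (mod 55)
49^32 ≡ 16^2 = 256 ≡ 36 (mod 55)
49^64 ≡ 36^2 = 1296 ≡ 31 (mod 55)
49^128 ≡ 31^2 = 961 ≡ 26 (mod 55)
49^256 ≡ 26^2 = 676 ≡ 16 (mod 55)
49^512 ≡ 16^2 = 256 ≡ 36 (mod 55)
49^1024 ≡ 36^2 = 1296 ≡ 31 (mod 55)
49^1393 = 49^1024 · 49^256 · 49^64 · 49^32 · 49^16 · 49^1 ≡ 31 · 16 · 31 · 36 · 16 · 49 (mod 55).
Accumulate the product:
31 · 16 = 496 ≡ 1
1 · 31 = 31
31 · 36 = 1116 ≡ 16
16 · 16 = 256 ≡ 36
36 · 49 = 1764 ≡ 4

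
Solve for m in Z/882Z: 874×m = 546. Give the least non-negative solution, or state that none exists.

42

gcd(874, 882) = 2, and 2 | 546, so solutions exist.
Divide through by 2: 437×m = 273 (mod 441).
437⁻¹ ≡ 110 (mod 441).
m ≡ 110×273 ≡ 42 (mod 441).
The smallest non-negative solution is m = 42.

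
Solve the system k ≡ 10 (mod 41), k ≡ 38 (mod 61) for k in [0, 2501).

953

41⁻¹ mod 61: 41·3 ≡ 1 (mod 61), so 41⁻¹ ≡ 3.
k = 10 + 41·((38 − 10)·3 mod 61) = 10 + 41·23 = 953.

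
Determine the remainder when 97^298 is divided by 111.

64

97^1 ≡ 97 (mod 111)
97^2 ≡ 97^2 = 9409 ≡ 85 (mod 111)
97^4 ≡ 85^2 = 7225 ≡ 10 (mod 111)
97^8 ≡ 10^2 = 100 (mod 111)
97^16 ≡ 100^2 = 10000 ≡ 10 (mod 111)
97^32 ≡ 10^2 = 100 (mod 111)
97^64 ≡ 100^2 = 10000 ≡ 10 (mod 111)
97^128 ≡ 10^2 = 100 (mod 111)
97^256 ≡ 100^2 = 10000 ≡ 10 (mod 111)
97^298 = 97^256 * 97^32 * 97^8 * 97^2 ≡ 10 * 100 * 100 * 85 (mod 111).
Accumulate the product:
10 * 100 = 1000 ≡ 1
1 * 100 = 100
100 * 85 = 8500 ≡ 64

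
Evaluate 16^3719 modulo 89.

3719 in binary is 111010000111, i.e. 3719 = 2048 + 1024 + 512 + 128 + 4 + 2 + 1.
16^1 ≡ 16 (mod 89)
16^2 ≡ 16^2 = 256 ≡ 78 (mod 89)
16^4 ≡ 78^2 = 6084 ≡ 32 (mod 89)
16^8 ≡ 32^2 = 1024 ≡ 45 (mod 89)
16^16 ≡ 45^2 = 2025 ≡ 67 (mod 89)
16^32 ≡ 67^2 = 4489 ≡ 39 (mod 89)
16^64 ≡ 39^2 = 1521 ≡ 8 (mod 89)
16^128 ≡ 8^2 = 64 (mod 89)
16^256 ≡ 64^2 = 4096 ≡ 2 (mod 89)
16^512 ≡ 2^2 = 4 (mod 89)
16^1024 ≡ 4^2 = 16 (mod 89)
16^2048 ≡ 16^2 = 256 ≡ 78 (mod 89)
16^3719 = 16^2048 × 16^1024 × 16^512 × 16^128 × 16^4 × 16^2 × 16^1 ≡ 78 × 16 × 4 × 64 × 32 × 78 × 16 (mod 89).
Accumulate the product:
78 × 16 = 1248 ≡ 2
2 × 4 = 8
8 × 64 = 512 ≡ 67
67 × 32 = 2144 ≡ 8
8 × 78 = 624 ≡ 1
1 × 16 = 16

16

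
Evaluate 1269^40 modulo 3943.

By square-and-multiply:
1269^1 ≡ 1269 (mod 3943)
1269^2 ≡ 1269^2 = 1610361 ≡ 1617 (mod 3943)
1269^4 ≡ 1617^2 = 2614689 ≡ 480 (mod 3943)
1269^8 ≡ 480^2 = 230400 ≡ 1706 (mod 3943)
1269^16 ≡ 1706^2 = 2910436 ≡ 502 (mod 3943)
1269^32 ≡ 502^2 = 252004 ≡ 3595 (mod 3943)
1269^40 = 1269^32 * 1269^8 ≡ 3595 * 1706 (mod 3943).
3595 * 1706 = 6133070 ≡ 1705 (mod 3943).

1705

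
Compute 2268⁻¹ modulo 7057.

781

Run the extended Euclidean algorithm:
7057 = 3×2268 + 253
2268 = 8×253 + 244
253 = 1×244 + 9
244 = 27×9 + 1
9 = 9×1 + 0
gcd(2268, 7057) = 1, so the inverse exists.
Bézout: 1 = −251×7057 + 781×2268.
So 2268⁻¹ ≡ 781 (mod 7057).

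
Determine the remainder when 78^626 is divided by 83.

28

Using repeated squaring:
78^1 ≡ 78 (mod 83)
78^2 ≡ 78^2 = 6084 ≡ 25 (mod 83)
78^4 ≡ 25^2 = 625 ≡ 44 (mod 83)
78^8 ≡ 44^2 = 1936 ≡ 27 (mod 83)
78^16 ≡ 27^2 = 729 ≡ 65 (mod 83)
78^32 ≡ 65^2 = 4225 ≡ 75 (mod 83)
78^64 ≡ 75^2 = 5625 ≡ 64 (mod 83)
78^128 ≡ 64^2 = 4096 ≡ 29 (mod 83)
78^256 ≡ 29^2 = 841 ≡ 11 (mod 83)
78^512 ≡ 11^2 = 121 ≡ 38 (mod 83)
78^626 = 78^512 × 78^64 × 78^32 × 78^16 × 78^2 ≡ 38 × 64 × 75 × 65 × 25 (mod 83).
Accumulate the product:
38 × 64 = 2432 ≡ 25
25 × 75 = 1875 ≡ 49
49 × 65 = 3185 ≡ 31
31 × 25 = 775 ≡ 28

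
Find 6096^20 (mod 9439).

Using repeated squaring:
20 in binary is 10100, i.e. 20 = 16 + 4.
6096^1 ≡ 6096 (mod 9439)
6096^2 ≡ 6096^2 = 37161216 ≡ 9312 (mod 9439)
6096^4 ≡ 9312^2 = 86713344 ≡ 6690 (mod 9439)
6096^8 ≡ 6690^2 = 44756100 ≡ 5801 (mod 9439)
6096^16 ≡ 5801^2 = 33651601 ≡ 1566 (mod 9439)
6096^20 = 6096^16 × 6096^4 ≡ 1566 × 6690 (mod 9439).
1566 × 6690 = 10476540 ≡ 8689 (mod 9439).

8689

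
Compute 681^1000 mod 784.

65

Compute successive squares:
681^1 ≡ 681 (mod 784)
681^2 ≡ 681^2 = 463761 ≡ 417 (mod 784)
681^4 ≡ 417^2 = 173889 ≡ 625 (mod 784)
681^8 ≡ 625^2 = 390625 ≡ 193 (mod 784)
681^16 ≡ 193^2 = 37249 ≡ 401 (mod 784)
681^32 ≡ 401^2 = 160801 ≡ 81 (mod 784)
681^64 ≡ 81^2 = 6561 ≡ 289 (mod 784)
681^128 ≡ 289^2 = 83521 ≡ 417 (mod 784)
681^256 ≡ 417^2 = 173889 ≡ 625 (mod 784)
681^512 ≡ 625^2 = 390625 ≡ 193 (mod 784)
681^1000 = 681^512 × 681^256 × 681^128 × 681^64 × 681^32 × 681^8 ≡ 193 × 625 × 417 × 289 × 81 × 193 (mod 784).
Accumulate the product:
193 × 625 = 120625 ≡ 673
673 × 417 = 280641 ≡ 753
753 × 289 = 217617 ≡ 449
449 × 81 = 36369 ≡ 305
305 × 193 = 58865 ≡ 65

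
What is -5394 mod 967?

-5394 = -6×967 + 408, so -5394 ≡ 408 (mod 967).

408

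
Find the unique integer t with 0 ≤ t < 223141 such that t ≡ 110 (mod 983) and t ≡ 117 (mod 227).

101359

983⁻¹ mod 227: 983×112 ≡ 1 (mod 227), so 983⁻¹ ≡ 112.
t = 110 + 983×((117 − 110)×112 mod 227) = 110 + 983×103 = 101359.
Check: 101359 mod 983 = 110, 101359 mod 227 = 117. ✓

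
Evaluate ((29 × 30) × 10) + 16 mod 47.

29 × 30 = 870 ≡ 24 (mod 47)
24 × 10 = 240 ≡ 5 (mod 47)
5 + 16 = 21

21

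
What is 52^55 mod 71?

51

52^1 ≡ 52 (mod 71)
52^2 ≡ 52^2 = 2704 ≡ 6 (mod 71)
52^4 ≡ 6^2 = 36 (mod 71)
52^8 ≡ 36^2 = 1296 ≡ 18 (mod 71)
52^16 ≡ 18^2 = 324 ≡ 40 (mod 71)
52^32 ≡ 40^2 = 1600 ≡ 38 (mod 71)
52^55 = 52^32 × 52^16 × 52^4 × 52^2 × 52^1 ≡ 38 × 40 × 36 × 6 × 52 (mod 71).
Accumulate the product:
38 × 40 = 1520 ≡ 29
29 × 36 = 1044 ≡ 50
50 × 6 = 300 ≡ 16
16 × 52 = 832 ≡ 51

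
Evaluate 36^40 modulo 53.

Compute successive squares:
40 in binary is 101000, i.e. 40 = 32 + 8.
36^1 ≡ 36 (mod 53)
36^2 ≡ 36^2 = 1296 ≡ 24 (mod 53)
36^4 ≡ 24^2 = 576 ≡ 46 (mod 53)
36^8 ≡ 46^2 = 2116 ≡ 49 (mod 53)
36^16 ≡ 49^2 = 2401 ≡ 16 (mod 53)
36^32 ≡ 16^2 = 256 ≡ 44 (mod 53)
36^40 = 36^32 · 36^8 ≡ 44 · 49 (mod 53).
44 · 49 = 2156 ≡ 36 (mod 53).

36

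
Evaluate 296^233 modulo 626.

204

Compute successive squares:
296^1 ≡ 296 (mod 626)
296^2 ≡ 296^2 = 87616 ≡ 602 (mod 626)
296^4 ≡ 602^2 = 362404 ≡ 576 (mod 626)
296^8 ≡ 576^2 = 331776 ≡ 622 (mod 626)
296^16 ≡ 622^2 = 386884 ≡ 16 (mod 626)
296^32 ≡ 16^2 = 256 (mod 626)
296^64 ≡ 256^2 = 65536 ≡ 432 (mod 626)
296^128 ≡ 432^2 = 186624 ≡ 76 (mod 626)
296^233 = 296^128 · 296^64 · 296^32 · 296^8 · 296^1 ≡ 76 · 432 · 256 · 622 · 296 (mod 626).
Accumulate the product:
76 · 432 = 32832 ≡ 280
280 · 256 = 71680 ≡ 316
316 · 622 = 196552 ≡ 614
614 · 296 = 181744 ≡ 204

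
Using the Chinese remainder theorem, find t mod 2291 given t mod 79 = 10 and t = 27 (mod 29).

1274

79⁻¹ mod 29: 79×18 ≡ 1 (mod 29), so 79⁻¹ ≡ 18.
t = 10 + 79×((27 − 10)×18 mod 29) = 10 + 79×16 = 1274.
Check: 1274 mod 79 = 10, 1274 mod 29 = 27. ✓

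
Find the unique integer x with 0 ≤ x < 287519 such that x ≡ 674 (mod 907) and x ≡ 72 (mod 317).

182981

907⁻¹ mod 317: 907·36 ≡ 1 (mod 317), so 907⁻¹ ≡ 36.
x = 674 + 907·((72 − 674)·36 mod 317) = 674 + 907·201 = 182981.
Check: 182981 mod 907 = 674, 182981 mod 317 = 72. ✓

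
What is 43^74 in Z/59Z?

Compute successive squares:
74 in binary is 1001010, i.e. 74 = 64 + 8 + 2.
43^1 ≡ 43 (mod 59)
43^2 ≡ 43^2 = 1849 ≡ 20 (mod 59)
43^4 ≡ 20^2 = 400 ≡ 46 (mod 59)
43^8 ≡ 46^2 = 2116 ≡ 51 (mod 59)
43^16 ≡ 51^2 = 2601 ≡ 5 (mod 59)
43^32 ≡ 5^2 = 25 (mod 59)
43^64 ≡ 25^2 = 625 ≡ 35 (mod 59)
43^74 = 43^64 × 43^8 × 43^2 ≡ 35 × 51 × 20 (mod 59).
Accumulate the product:
35 × 51 = 1785 ≡ 15
15 × 20 = 300 ≡ 5

5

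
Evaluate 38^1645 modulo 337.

105

Using repeated squaring:
1645 in binary is 11001101101, i.e. 1645 = 1024 + 512 + 64 + 32 + 8 + 4 + 1.
38^1 ≡ 38 (mod 337)
38^2 ≡ 38^2 = 1444 ≡ 96 (mod 337)
38^4 ≡ 96^2 = 9216 ≡ 117 (mod 337)
38^8 ≡ 117^2 = 13689 ≡ 209 (mod 337)
38^16 ≡ 209^2 = 43681 ≡ 208 (mod 337)
38^32 ≡ 208^2 = 43264 ≡ 128 (mod 337)
38^64 ≡ 128^2 = 16384 ≡ 208 (mod 337)
38^128 ≡ 208^2 = 43264 ≡ 128 (mod 337)
38^256 ≡ 128^2 = 16384 ≡ 208 (mod 337)
38^512 ≡ 208^2 = 43264 ≡ 128 (mod 337)
38^1024 ≡ 128^2 = 16384 ≡ 208 (mod 337)
38^1645 = 38^1024 · 38^512 · 38^64 · 38^32 · 38^8 · 38^4 · 38^1 ≡ 208 · 128 · 208 · 128 · 209 · 117 · 38 (mod 337).
Accumulate the product:
208 · 128 = 26624 ≡ 1
1 · 208 = 208
208 · 128 = 26624 ≡ 1
1 · 209 = 209
209 · 117 = 24453 ≡ 189
189 · 38 = 7182 ≡ 105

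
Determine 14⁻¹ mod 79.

17

Apply the Euclidean algorithm and back-substitute:
79 = 5*14 + 9
14 = 1*9 + 5
9 = 1*5 + 4
5 = 1*4 + 1
4 = 4*1 + 0
gcd(14, 79) = 1, so the inverse exists.
Bézout: 1 = −3*79 + 17*14.
So 14⁻¹ ≡ 17 (mod 79).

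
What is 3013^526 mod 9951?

Using repeated squaring:
526 in binary is 1000001110, i.e. 526 = 512 + 8 + 4 + 2.
3013^1 ≡ 3013 (mod 9951)
3013^2 ≡ 3013^2 = 9078169 ≡ 2857 (mod 9951)
3013^4 ≡ 2857^2 = 8162449 ≡ 2629 (mod 9951)
3013^8 ≡ 2629^2 = 6911641 ≡ 5647 (mod 9951)
3013^16 ≡ 5647^2 = 31888609 ≡ 5605 (mod 9951)
3013^32 ≡ 5605^2 = 31416025 ≡ 718 (mod 9951)
3013^64 ≡ 718^2 = 515524 ≡ 8023 (mod 9951)
3013^128 ≡ 8023^2 = 64368529 ≡ 5461 (mod 9951)
3013^256 ≡ 5461^2 = 29822521 ≡ 9325 (mod 9951)
3013^512 ≡ 9325^2 = 86955625 ≡ 3787 (mod 9951)
3013^526 = 3013^512 × 3013^8 × 3013^4 × 3013^2 ≡ 3787 × 5647 × 2629 × 2857 (mod 9951).
Accumulate the product:
3787 × 5647 = 21385189 ≡ 490
490 × 2629 = 1288210 ≡ 4531
4531 × 2857 = 12945067 ≡ 8767

8767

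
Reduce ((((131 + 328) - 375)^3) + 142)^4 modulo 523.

131 + 328 = 459
459 - 375 = 84
(84)^3 ≡ 145 (mod 523)
145 + 142 = 287
(287)^4 ≡ 143 (mod 523)

143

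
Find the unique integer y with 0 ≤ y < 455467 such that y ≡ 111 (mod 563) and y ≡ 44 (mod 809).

563⁻¹ mod 809: 563*490 ≡ 1 (mod 809), so 563⁻¹ ≡ 490.
y = 111 + 563*((44 − 111)*490 mod 809) = 111 + 563*339 = 190968.

190968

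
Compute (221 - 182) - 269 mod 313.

221 - 182 = 39
39 - 269 = -230 ≡ 83 (mod 313)

83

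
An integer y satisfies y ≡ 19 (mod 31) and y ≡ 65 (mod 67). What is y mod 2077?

1941

31⁻¹ mod 67: 31×13 ≡ 1 (mod 67), so 31⁻¹ ≡ 13.
y = 19 + 31×((65 − 19)×13 mod 67) = 19 + 31×62 = 1941.
Check: 1941 mod 31 = 19, 1941 mod 67 = 65. ✓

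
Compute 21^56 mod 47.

56 in binary is 111000, i.e. 56 = 32 + 16 + 8.
21^1 ≡ 21 (mod 47)
21^2 ≡ 21^2 = 441 ≡ 18 (mod 47)
21^4 ≡ 18^2 = 324 ≡ 42 (mod 47)
21^8 ≡ 42^2 = 1764 ≡ 25 (mod 47)
21^16 ≡ 25^2 = 625 ≡ 14 (mod 47)
21^32 ≡ 14^2 = 196 ≡ 8 (mod 47)
21^56 = 21^32 * 21^16 * 21^8 ≡ 8 * 14 * 25 (mod 47).
Accumulate the product:
8 * 14 = 112 ≡ 18
18 * 25 = 450 ≡ 27

27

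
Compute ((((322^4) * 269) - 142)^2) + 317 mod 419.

376

(322)^4 ≡ 28 (mod 419)
28 * 269 = 7532 ≡ 409 (mod 419)
409 - 142 = 267
(267)^2 ≡ 59 (mod 419)
59 + 317 = 376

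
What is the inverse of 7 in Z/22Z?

Apply the Euclidean algorithm and back-substitute:
22 = 3×7 + 1
7 = 7×1 + 0
gcd(7, 22) = 1, so the inverse exists.
Bézout: 1 = 1×22 − 3×7.
So 7⁻¹ ≡ −3 ≡ 19 (mod 22).

19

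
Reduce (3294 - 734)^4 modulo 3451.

3294 - 734 = 2560
(2560)^4 ≡ 2095 (mod 3451)

2095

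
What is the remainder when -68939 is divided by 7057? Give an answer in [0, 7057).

1631

-68939 = -10×7057 + 1631, so -68939 ≡ 1631 (mod 7057).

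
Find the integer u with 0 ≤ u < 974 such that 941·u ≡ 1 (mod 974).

974 = 1*941 + 33
941 = 28*33 + 17
33 = 1*17 + 16
17 = 1*16 + 1
16 = 16*1 + 0
gcd(941, 974) = 1, so the inverse exists.
Back-substitute for 1:
1 = 1*17 − 1*16
  = −1*33 + 2*17
  = 2*941 − 57*33
  = −57*974 + 59*941
So 941⁻¹ ≡ 59 (mod 974).

59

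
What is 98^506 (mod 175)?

14

506 in binary is 111111010, i.e. 506 = 256 + 128 + 64 + 32 + 16 + 8 + 2.
98^1 ≡ 98 (mod 175)
98^2 ≡ 98^2 = 9604 ≡ 154 (mod 175)
98^4 ≡ 154^2 = 23716 ≡ 91 (mod 175)
98^8 ≡ 91^2 = 8281 ≡ 56 (mod 175)
98^16 ≡ 56^2 = 3136 ≡ 161 (mod 175)
98^32 ≡ 161^2 = 25921 ≡ 21 (mod 175)
98^64 ≡ 21^2 = 441 ≡ 91 (mod 175)
98^128 ≡ 91^2 = 8281 ≡ 56 (mod 175)
98^256 ≡ 56^2 = 3136 ≡ 161 (mod 175)
98^506 = 98^256 · 98^128 · 98^64 · 98^32 · 98^16 · 98^8 · 98^2 ≡ 161 · 56 · 91 · 21 · 161 · 56 · 154 (mod 175).
Accumulate the product:
161 · 56 = 9016 ≡ 91
91 · 91 = 8281 ≡ 56
56 · 21 = 1176 ≡ 126
126 · 161 = 20286 ≡ 161
161 · 56 = 9016 ≡ 91
91 · 154 = 14014 ≡ 14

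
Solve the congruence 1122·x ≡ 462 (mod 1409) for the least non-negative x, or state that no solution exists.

995

gcd(1122, 1409) = 1, so a unique solution mod 1409 exists.
1122⁻¹ ≡ 54 (mod 1409).
x ≡ 54·462 ≡ 995 (mod 1409).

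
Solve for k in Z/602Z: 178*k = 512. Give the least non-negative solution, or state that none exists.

gcd(178, 602) = 2, and 2 | 512, so solutions exist.
Divide through by 2: 89*k = 256 (mod 301).
89⁻¹ ≡ 115 (mod 301).
k ≡ 115*256 ≡ 243 (mod 301).
The smallest non-negative solution is k = 243.

243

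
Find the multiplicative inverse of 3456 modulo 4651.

By the extended Euclidean algorithm:
4651 = 1·3456 + 1195
3456 = 2·1195 + 1066
1195 = 1·1066 + 129
1066 = 8·129 + 34
129 = 3·34 + 27
34 = 1·27 + 7
27 = 3·7 + 6
7 = 1·6 + 1
6 = 6·1 + 0
gcd(3456, 4651) = 1, so the inverse exists.
Bézout: 1 = −509·4651 + 685·3456.
So 3456⁻¹ ≡ 685 (mod 4651).

685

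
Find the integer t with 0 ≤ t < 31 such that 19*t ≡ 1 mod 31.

18

Run the extended Euclidean algorithm:
31 = 1×19 + 12
19 = 1×12 + 7
12 = 1×7 + 5
7 = 1×5 + 2
5 = 2×2 + 1
2 = 2×1 + 0
gcd(19, 31) = 1, so the inverse exists.
Back-substitute for 1:
1 = 1×5 − 2×2
  = −2×7 + 3×5
  = 3×12 − 5×7
  = −5×19 + 8×12
  = 8×31 − 13×19
So 19⁻¹ ≡ −13 ≡ 18 (mod 31).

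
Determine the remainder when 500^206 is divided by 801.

By square-and-multiply:
206 in binary is 11001110, i.e. 206 = 128 + 64 + 8 + 4 + 2.
500^1 ≡ 500 (mod 801)
500^2 ≡ 500^2 = 250000 ≡ 88 (mod 801)
500^4 ≡ 88^2 = 7744 ≡ 535 (mod 801)
500^8 ≡ 535^2 = 286225 ≡ 268 (mod 801)
500^16 ≡ 268^2 = 71824 ≡ 535 (mod 801)
500^32 ≡ 535^2 = 286225 ≡ 268 (mod 801)
500^64 ≡ 268^2 = 71824 ≡ 535 (mod 801)
500^128 ≡ 535^2 = 286225 ≡ 268 (mod 801)
500^206 = 500^128 * 500^64 * 500^8 * 500^4 * 500^2 ≡ 268 * 535 * 268 * 535 * 88 (mod 801).
Accumulate the product:
268 * 535 = 143380 ≡ 1
1 * 268 = 268
268 * 535 = 143380 ≡ 1
1 * 88 = 88

88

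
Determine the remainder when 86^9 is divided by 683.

611

By square-and-multiply:
9 in binary is 1001, i.e. 9 = 8 + 1.
86^1 ≡ 86 (mod 683)
86^2 ≡ 86^2 = 7396 ≡ 566 (mod 683)
86^4 ≡ 566^2 = 320356 ≡ 29 (mod 683)
86^8 ≡ 29^2 = 841 ≡ 158 (mod 683)
86^9 = 86^8 * 86^1 ≡ 158 * 86 (mod 683).
158 * 86 = 13588 ≡ 611 (mod 683).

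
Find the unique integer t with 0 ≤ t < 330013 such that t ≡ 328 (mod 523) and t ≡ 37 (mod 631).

267581

523⁻¹ mod 631: 523·111 ≡ 1 (mod 631), so 523⁻¹ ≡ 111.
t = 328 + 523·((37 − 328)·111 mod 631) = 328 + 523·511 = 267581.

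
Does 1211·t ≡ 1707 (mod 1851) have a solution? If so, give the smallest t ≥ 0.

972

gcd(1211, 1851) = 1, so a unique solution mod 1851 exists.
1211⁻¹ ≡ 1073 (mod 1851).
t ≡ 1073·1707 ≡ 972 (mod 1851).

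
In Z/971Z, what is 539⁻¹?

971 = 1×539 + 432
539 = 1×432 + 107
432 = 4×107 + 4
107 = 26×4 + 3
4 = 1×3 + 1
3 = 3×1 + 0
gcd(539, 971) = 1, so the inverse exists.
Back-substitute for 1:
1 = 1×4 − 1×3
  = −1×107 + 27×4
  = 27×432 − 109×107
  = −109×539 + 136×432
  = 136×971 − 245×539
So 539⁻¹ ≡ −245 ≡ 726 (mod 971).

726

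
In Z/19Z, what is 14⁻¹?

15

Run the extended Euclidean algorithm:
19 = 1·14 + 5
14 = 2·5 + 4
5 = 1·4 + 1
4 = 4·1 + 0
gcd(14, 19) = 1, so the inverse exists.
Bézout: 1 = 3·19 − 4·14.
So 14⁻¹ ≡ −4 ≡ 15 (mod 19).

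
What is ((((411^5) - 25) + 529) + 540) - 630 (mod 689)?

(411)^5 ≡ 502 (mod 689)
502 - 25 = 477
477 + 529 = 1006 ≡ 317 (mod 689)
317 + 540 = 857 ≡ 168 (mod 689)
168 - 630 = -462 ≡ 227 (mod 689)

227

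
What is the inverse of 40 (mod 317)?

Run the extended Euclidean algorithm:
317 = 7·40 + 37
40 = 1·37 + 3
37 = 12·3 + 1
3 = 3·1 + 0
gcd(40, 317) = 1, so the inverse exists.
Bézout: 1 = 13·317 − 103·40.
So 40⁻¹ ≡ −103 ≡ 214 (mod 317).

214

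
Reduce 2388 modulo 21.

2388 = 113*21 + 15, so 2388 ≡ 15 (mod 21).

15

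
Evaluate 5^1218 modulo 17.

8

Compute successive squares:
1218 in binary is 10011000010, i.e. 1218 = 1024 + 128 + 64 + 2.
5^1 ≡ 5 (mod 17)
5^2 ≡ 5^2 = 25 ≡ 8 (mod 17)
5^4 ≡ 8^2 = 64 ≡ 13 (mod 17)
5^8 ≡ 13^2 = 169 ≡ 16 (mod 17)
5^16 ≡ 16^2 = 256 ≡ 1 (mod 17)
5^32 ≡ 1^2 = 1 (mod 17)
5^64 ≡ 1^2 = 1 (mod 17)
5^128 ≡ 1^2 = 1 (mod 17)
5^256 ≡ 1^2 = 1 (mod 17)
5^512 ≡ 1^2 = 1 (mod 17)
5^1024 ≡ 1^2 = 1 (mod 17)
5^1218 = 5^1024 · 5^128 · 5^64 · 5^2 ≡ 1 · 1 · 1 · 8 (mod 17).
Accumulate the product:
1 · 1 = 1
1 · 1 = 1
1 · 8 = 8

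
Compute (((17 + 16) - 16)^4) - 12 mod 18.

17 + 16 = 33 ≡ 15 (mod 18)
15 - 16 = -1 ≡ 17 (mod 18)
(17)^4 ≡ 1 (mod 18)
1 - 12 = -11 ≡ 7 (mod 18)

7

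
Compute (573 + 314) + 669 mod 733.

90

573 + 314 = 887 ≡ 154 (mod 733)
154 + 669 = 823 ≡ 90 (mod 733)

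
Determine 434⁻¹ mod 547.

334

By the extended Euclidean algorithm:
547 = 1×434 + 113
434 = 3×113 + 95
113 = 1×95 + 18
95 = 5×18 + 5
18 = 3×5 + 3
5 = 1×3 + 2
3 = 1×2 + 1
2 = 2×1 + 0
gcd(434, 547) = 1, so the inverse exists.
Bézout: 1 = 169×547 − 213×434.
So 434⁻¹ ≡ −213 ≡ 334 (mod 547).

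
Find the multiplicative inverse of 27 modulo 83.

83 = 3*27 + 2
27 = 13*2 + 1
2 = 2*1 + 0
gcd(27, 83) = 1, so the inverse exists.
Bézout: 1 = −13*83 + 40*27.
So 27⁻¹ ≡ 40 (mod 83).

40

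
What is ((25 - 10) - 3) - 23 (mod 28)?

17

25 - 10 = 15
15 - 3 = 12
12 - 23 = -11 ≡ 17 (mod 28)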